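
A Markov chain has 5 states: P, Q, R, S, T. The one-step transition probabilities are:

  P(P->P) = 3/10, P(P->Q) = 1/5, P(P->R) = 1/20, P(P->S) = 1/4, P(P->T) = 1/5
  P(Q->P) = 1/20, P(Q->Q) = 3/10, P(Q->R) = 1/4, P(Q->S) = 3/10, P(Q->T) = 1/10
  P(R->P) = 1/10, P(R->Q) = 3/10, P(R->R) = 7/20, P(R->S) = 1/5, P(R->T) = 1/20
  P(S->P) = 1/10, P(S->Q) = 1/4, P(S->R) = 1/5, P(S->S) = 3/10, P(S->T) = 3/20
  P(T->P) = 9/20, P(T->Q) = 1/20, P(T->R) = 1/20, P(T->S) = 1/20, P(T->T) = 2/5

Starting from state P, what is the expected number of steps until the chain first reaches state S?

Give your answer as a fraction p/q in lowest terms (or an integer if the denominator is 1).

Let h_i = expected steps to first reach S from state i.
Boundary: h_S = 0.
First-step equations for the other states:
  h_P = 1 + 3/10*h_P + 1/5*h_Q + 1/20*h_R + 1/4*h_S + 1/5*h_T
  h_Q = 1 + 1/20*h_P + 3/10*h_Q + 1/4*h_R + 3/10*h_S + 1/10*h_T
  h_R = 1 + 1/10*h_P + 3/10*h_Q + 7/20*h_R + 1/5*h_S + 1/20*h_T
  h_T = 1 + 9/20*h_P + 1/20*h_Q + 1/20*h_R + 1/20*h_S + 2/5*h_T

Substituting h_S = 0 and rearranging gives the linear system (I - Q) h = 1:
  [7/10, -1/5, -1/20, -1/5] . (h_P, h_Q, h_R, h_T) = 1
  [-1/20, 7/10, -1/4, -1/10] . (h_P, h_Q, h_R, h_T) = 1
  [-1/10, -3/10, 13/20, -1/20] . (h_P, h_Q, h_R, h_T) = 1
  [-9/20, -1/20, -1/20, 3/5] . (h_P, h_Q, h_R, h_T) = 1

Solving yields:
  h_P = 75680/16167
  h_Q = 69280/16167
  h_R = 75860/16167
  h_T = 95800/16167

Starting state is P, so the expected hitting time is h_P = 75680/16167.

Answer: 75680/16167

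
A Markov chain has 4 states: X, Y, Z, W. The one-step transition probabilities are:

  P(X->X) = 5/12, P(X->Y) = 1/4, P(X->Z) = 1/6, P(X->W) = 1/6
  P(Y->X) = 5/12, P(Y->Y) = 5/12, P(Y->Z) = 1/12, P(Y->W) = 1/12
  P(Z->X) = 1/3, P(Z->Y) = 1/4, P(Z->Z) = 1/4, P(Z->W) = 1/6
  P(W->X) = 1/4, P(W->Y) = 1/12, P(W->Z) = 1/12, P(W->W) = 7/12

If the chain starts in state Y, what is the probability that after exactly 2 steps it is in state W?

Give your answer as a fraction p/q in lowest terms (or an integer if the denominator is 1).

Answer: 1/6

Derivation:
Computing P^2 by repeated multiplication:
P^1 =
  X: [5/12, 1/4, 1/6, 1/6]
  Y: [5/12, 5/12, 1/12, 1/12]
  Z: [1/3, 1/4, 1/4, 1/6]
  W: [1/4, 1/12, 1/12, 7/12]
P^2 =
  X: [3/8, 19/72, 7/48, 31/144]
  Y: [19/48, 11/36, 19/144, 1/6]
  Z: [53/144, 19/72, 11/72, 31/144]
  W: [5/16, 1/6, 17/144, 29/72]

(P^2)[Y -> W] = 1/6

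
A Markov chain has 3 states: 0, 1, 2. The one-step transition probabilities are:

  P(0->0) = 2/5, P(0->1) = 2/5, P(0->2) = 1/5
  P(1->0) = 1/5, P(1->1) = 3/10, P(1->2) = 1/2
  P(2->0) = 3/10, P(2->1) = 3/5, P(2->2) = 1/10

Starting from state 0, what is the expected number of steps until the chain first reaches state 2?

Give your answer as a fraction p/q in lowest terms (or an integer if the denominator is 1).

Let h_i = expected steps to first reach 2 from state i.
Boundary: h_2 = 0.
First-step equations for the other states:
  h_0 = 1 + 2/5*h_0 + 2/5*h_1 + 1/5*h_2
  h_1 = 1 + 1/5*h_0 + 3/10*h_1 + 1/2*h_2

Substituting h_2 = 0 and rearranging gives the linear system (I - Q) h = 1:
  [3/5, -2/5] . (h_0, h_1) = 1
  [-1/5, 7/10] . (h_0, h_1) = 1

Solving yields:
  h_0 = 55/17
  h_1 = 40/17

Starting state is 0, so the expected hitting time is h_0 = 55/17.

Answer: 55/17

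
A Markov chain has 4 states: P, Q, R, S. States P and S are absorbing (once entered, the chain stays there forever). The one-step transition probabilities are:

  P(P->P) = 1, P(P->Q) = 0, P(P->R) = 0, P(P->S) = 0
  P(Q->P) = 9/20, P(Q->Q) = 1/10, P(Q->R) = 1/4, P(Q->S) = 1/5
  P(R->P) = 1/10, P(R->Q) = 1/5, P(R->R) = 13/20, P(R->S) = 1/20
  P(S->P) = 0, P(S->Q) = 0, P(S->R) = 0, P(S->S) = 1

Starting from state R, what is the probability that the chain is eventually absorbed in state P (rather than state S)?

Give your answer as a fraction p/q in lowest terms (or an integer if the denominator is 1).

Let a_i = P(absorbed in P | start in state i).
Boundary conditions: a_P = 1, a_S = 0.
For each transient state i, a_i = sum_j P(i->j) * a_j:
  a_Q = 9/20*a_P + 1/10*a_Q + 1/4*a_R + 1/5*a_S
  a_R = 1/10*a_P + 1/5*a_Q + 13/20*a_R + 1/20*a_S

Substituting a_P = 1 and a_S = 0, rearrange to (I - Q) a = r where r[i] = P(i -> P):
  [9/10, -1/4] . (a_Q, a_R) = 9/20
  [-1/5, 7/20] . (a_Q, a_R) = 1/10

Solving yields:
  a_Q = 73/106
  a_R = 36/53

Starting state is R, so the absorption probability is a_R = 36/53.

Answer: 36/53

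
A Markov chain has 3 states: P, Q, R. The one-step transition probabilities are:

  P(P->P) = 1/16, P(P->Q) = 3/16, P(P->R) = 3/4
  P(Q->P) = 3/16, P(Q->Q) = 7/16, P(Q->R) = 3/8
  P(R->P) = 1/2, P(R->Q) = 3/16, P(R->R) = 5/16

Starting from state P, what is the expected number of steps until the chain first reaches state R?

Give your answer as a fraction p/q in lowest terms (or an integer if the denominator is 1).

Let h_i = expected steps to first reach R from state i.
Boundary: h_R = 0.
First-step equations for the other states:
  h_P = 1 + 1/16*h_P + 3/16*h_Q + 3/4*h_R
  h_Q = 1 + 3/16*h_P + 7/16*h_Q + 3/8*h_R

Substituting h_R = 0 and rearranging gives the linear system (I - Q) h = 1:
  [15/16, -3/16] . (h_P, h_Q) = 1
  [-3/16, 9/16] . (h_P, h_Q) = 1

Solving yields:
  h_P = 32/21
  h_Q = 16/7

Starting state is P, so the expected hitting time is h_P = 32/21.

Answer: 32/21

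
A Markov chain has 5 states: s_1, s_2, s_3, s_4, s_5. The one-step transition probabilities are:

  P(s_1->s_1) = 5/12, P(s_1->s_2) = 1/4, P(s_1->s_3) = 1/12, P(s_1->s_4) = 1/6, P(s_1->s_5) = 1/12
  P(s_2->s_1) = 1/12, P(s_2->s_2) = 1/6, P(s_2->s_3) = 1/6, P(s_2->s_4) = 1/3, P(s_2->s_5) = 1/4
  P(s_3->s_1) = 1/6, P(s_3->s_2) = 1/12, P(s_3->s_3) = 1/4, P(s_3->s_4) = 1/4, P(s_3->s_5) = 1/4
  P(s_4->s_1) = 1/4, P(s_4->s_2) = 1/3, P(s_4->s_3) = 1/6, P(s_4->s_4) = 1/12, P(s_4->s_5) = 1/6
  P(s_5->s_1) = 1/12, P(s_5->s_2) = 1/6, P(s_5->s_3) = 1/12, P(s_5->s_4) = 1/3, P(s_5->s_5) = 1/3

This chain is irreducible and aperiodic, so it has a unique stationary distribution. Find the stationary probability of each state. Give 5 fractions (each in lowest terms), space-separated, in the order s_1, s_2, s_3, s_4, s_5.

Answer: 3035/15131 3174/15131 2179/15131 3485/15131 3258/15131

Derivation:
The stationary distribution satisfies pi = pi * P, i.e.:
  pi_s_1 = 5/12*pi_s_1 + 1/12*pi_s_2 + 1/6*pi_s_3 + 1/4*pi_s_4 + 1/12*pi_s_5
  pi_s_2 = 1/4*pi_s_1 + 1/6*pi_s_2 + 1/12*pi_s_3 + 1/3*pi_s_4 + 1/6*pi_s_5
  pi_s_3 = 1/12*pi_s_1 + 1/6*pi_s_2 + 1/4*pi_s_3 + 1/6*pi_s_4 + 1/12*pi_s_5
  pi_s_4 = 1/6*pi_s_1 + 1/3*pi_s_2 + 1/4*pi_s_3 + 1/12*pi_s_4 + 1/3*pi_s_5
  pi_s_5 = 1/12*pi_s_1 + 1/4*pi_s_2 + 1/4*pi_s_3 + 1/6*pi_s_4 + 1/3*pi_s_5
with normalization: pi_s_1 + pi_s_2 + pi_s_3 + pi_s_4 + pi_s_5 = 1.

Using the first 4 balance equations plus normalization, the linear system A*pi = b is:
  [-7/12, 1/12, 1/6, 1/4, 1/12] . pi = 0
  [1/4, -5/6, 1/12, 1/3, 1/6] . pi = 0
  [1/12, 1/6, -3/4, 1/6, 1/12] . pi = 0
  [1/6, 1/3, 1/4, -11/12, 1/3] . pi = 0
  [1, 1, 1, 1, 1] . pi = 1

Solving yields:
  pi_s_1 = 3035/15131
  pi_s_2 = 3174/15131
  pi_s_3 = 2179/15131
  pi_s_4 = 3485/15131
  pi_s_5 = 3258/15131

Verification (pi * P):
  3035/15131*5/12 + 3174/15131*1/12 + 2179/15131*1/6 + 3485/15131*1/4 + 3258/15131*1/12 = 3035/15131 = pi_s_1  (ok)
  3035/15131*1/4 + 3174/15131*1/6 + 2179/15131*1/12 + 3485/15131*1/3 + 3258/15131*1/6 = 3174/15131 = pi_s_2  (ok)
  3035/15131*1/12 + 3174/15131*1/6 + 2179/15131*1/4 + 3485/15131*1/6 + 3258/15131*1/12 = 2179/15131 = pi_s_3  (ok)
  3035/15131*1/6 + 3174/15131*1/3 + 2179/15131*1/4 + 3485/15131*1/12 + 3258/15131*1/3 = 3485/15131 = pi_s_4  (ok)
  3035/15131*1/12 + 3174/15131*1/4 + 2179/15131*1/4 + 3485/15131*1/6 + 3258/15131*1/3 = 3258/15131 = pi_s_5  (ok)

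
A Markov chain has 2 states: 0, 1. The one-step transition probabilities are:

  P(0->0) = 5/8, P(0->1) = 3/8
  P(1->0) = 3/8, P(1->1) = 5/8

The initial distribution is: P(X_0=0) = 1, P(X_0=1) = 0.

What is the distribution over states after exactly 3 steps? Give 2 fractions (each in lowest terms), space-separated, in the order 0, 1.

Answer: 65/128 63/128

Derivation:
Propagating the distribution step by step (d_{t+1} = d_t * P):
d_0 = (0=1, 1=0)
  d_1[0] = 1*5/8 + 0*3/8 = 5/8
  d_1[1] = 1*3/8 + 0*5/8 = 3/8
d_1 = (0=5/8, 1=3/8)
  d_2[0] = 5/8*5/8 + 3/8*3/8 = 17/32
  d_2[1] = 5/8*3/8 + 3/8*5/8 = 15/32
d_2 = (0=17/32, 1=15/32)
  d_3[0] = 17/32*5/8 + 15/32*3/8 = 65/128
  d_3[1] = 17/32*3/8 + 15/32*5/8 = 63/128
d_3 = (0=65/128, 1=63/128)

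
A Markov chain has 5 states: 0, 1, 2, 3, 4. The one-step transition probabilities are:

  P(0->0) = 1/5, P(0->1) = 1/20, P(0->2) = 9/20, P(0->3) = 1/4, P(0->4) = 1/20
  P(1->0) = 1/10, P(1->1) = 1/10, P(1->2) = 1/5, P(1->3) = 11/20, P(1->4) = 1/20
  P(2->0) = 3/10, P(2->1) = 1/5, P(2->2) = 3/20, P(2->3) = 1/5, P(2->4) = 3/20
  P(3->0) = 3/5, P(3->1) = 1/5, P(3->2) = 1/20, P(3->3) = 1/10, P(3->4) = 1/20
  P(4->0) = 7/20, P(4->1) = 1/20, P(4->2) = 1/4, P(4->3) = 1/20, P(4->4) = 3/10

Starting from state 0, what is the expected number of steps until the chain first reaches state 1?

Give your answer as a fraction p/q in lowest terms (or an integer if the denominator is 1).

Let h_i = expected steps to first reach 1 from state i.
Boundary: h_1 = 0.
First-step equations for the other states:
  h_0 = 1 + 1/5*h_0 + 1/20*h_1 + 9/20*h_2 + 1/4*h_3 + 1/20*h_4
  h_2 = 1 + 3/10*h_0 + 1/5*h_1 + 3/20*h_2 + 1/5*h_3 + 3/20*h_4
  h_3 = 1 + 3/5*h_0 + 1/5*h_1 + 1/20*h_2 + 1/10*h_3 + 1/20*h_4
  h_4 = 1 + 7/20*h_0 + 1/20*h_1 + 1/4*h_2 + 1/20*h_3 + 3/10*h_4

Substituting h_1 = 0 and rearranging gives the linear system (I - Q) h = 1:
  [4/5, -9/20, -1/4, -1/20] . (h_0, h_2, h_3, h_4) = 1
  [-3/10, 17/20, -1/5, -3/20] . (h_0, h_2, h_3, h_4) = 1
  [-3/5, -1/20, 9/10, -1/20] . (h_0, h_2, h_3, h_4) = 1
  [-7/20, -1/4, -1/20, 7/10] . (h_0, h_2, h_3, h_4) = 1

Solving yields:
  h_0 = 29900/3559
  h_2 = 26680/3559
  h_3 = 27120/3559
  h_4 = 31500/3559

Starting state is 0, so the expected hitting time is h_0 = 29900/3559.

Answer: 29900/3559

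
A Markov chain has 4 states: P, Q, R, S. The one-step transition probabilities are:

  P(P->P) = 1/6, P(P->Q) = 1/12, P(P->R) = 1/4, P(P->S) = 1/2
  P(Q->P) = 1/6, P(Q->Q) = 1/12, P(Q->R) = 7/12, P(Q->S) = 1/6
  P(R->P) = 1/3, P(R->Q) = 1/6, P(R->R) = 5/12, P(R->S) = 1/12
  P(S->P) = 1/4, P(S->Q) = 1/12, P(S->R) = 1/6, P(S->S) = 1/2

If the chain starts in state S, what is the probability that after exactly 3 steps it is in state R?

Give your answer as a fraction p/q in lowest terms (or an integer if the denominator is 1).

Answer: 253/864

Derivation:
Computing P^3 by repeated multiplication:
P^1 =
  P: [1/6, 1/12, 1/4, 1/2]
  Q: [1/6, 1/12, 7/12, 1/6]
  R: [1/3, 1/6, 5/12, 1/12]
  S: [1/4, 1/12, 1/6, 1/2]
P^2 =
  P: [1/4, 5/48, 5/18, 53/144]
  Q: [5/18, 19/144, 13/36, 11/48]
  R: [35/144, 17/144, 53/144, 13/48]
  S: [17/72, 7/72, 19/72, 29/72]
P^3 =
  P: [421/1728, 23/216, 173/576, 151/432]
  Q: [425/1728, 49/432, 193/576, 11/36]
  R: [433/1728, 197/1728, 21/64, 59/192]
  S: [211/864, 91/864, 253/864, 103/288]

(P^3)[S -> R] = 253/864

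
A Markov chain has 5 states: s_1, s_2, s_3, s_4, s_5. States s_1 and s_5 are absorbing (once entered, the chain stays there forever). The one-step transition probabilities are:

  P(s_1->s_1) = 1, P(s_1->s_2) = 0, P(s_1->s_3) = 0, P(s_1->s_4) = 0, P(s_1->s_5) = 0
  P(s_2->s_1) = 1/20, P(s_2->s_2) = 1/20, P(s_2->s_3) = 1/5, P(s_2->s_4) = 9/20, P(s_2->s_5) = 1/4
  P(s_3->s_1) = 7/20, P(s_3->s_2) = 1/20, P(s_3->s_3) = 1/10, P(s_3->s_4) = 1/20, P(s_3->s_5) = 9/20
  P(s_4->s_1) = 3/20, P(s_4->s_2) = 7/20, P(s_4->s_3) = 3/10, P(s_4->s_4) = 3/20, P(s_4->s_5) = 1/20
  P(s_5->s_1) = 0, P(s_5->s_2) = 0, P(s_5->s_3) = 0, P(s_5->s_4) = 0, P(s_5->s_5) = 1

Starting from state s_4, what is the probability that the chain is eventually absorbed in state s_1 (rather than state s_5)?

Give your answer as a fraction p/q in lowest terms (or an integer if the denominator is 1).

Answer: 535/1104

Derivation:
Let a_i = P(absorbed in s_1 | start in state i).
Boundary conditions: a_s_1 = 1, a_s_5 = 0.
For each transient state i, a_i = sum_j P(i->j) * a_j:
  a_s_2 = 1/20*a_s_1 + 1/20*a_s_2 + 1/5*a_s_3 + 9/20*a_s_4 + 1/4*a_s_5
  a_s_3 = 7/20*a_s_1 + 1/20*a_s_2 + 1/10*a_s_3 + 1/20*a_s_4 + 9/20*a_s_5
  a_s_4 = 3/20*a_s_1 + 7/20*a_s_2 + 3/10*a_s_3 + 3/20*a_s_4 + 1/20*a_s_5

Substituting a_s_1 = 1 and a_s_5 = 0, rearrange to (I - Q) a = r where r[i] = P(i -> s_1):
  [19/20, -1/5, -9/20] . (a_s_2, a_s_3, a_s_4) = 1/20
  [-1/20, 9/10, -1/20] . (a_s_2, a_s_3, a_s_4) = 7/20
  [-7/20, -3/10, 17/20] . (a_s_2, a_s_3, a_s_4) = 3/20

Solving yields:
  a_s_2 = 413/1104
  a_s_3 = 241/552
  a_s_4 = 535/1104

Starting state is s_4, so the absorption probability is a_s_4 = 535/1104.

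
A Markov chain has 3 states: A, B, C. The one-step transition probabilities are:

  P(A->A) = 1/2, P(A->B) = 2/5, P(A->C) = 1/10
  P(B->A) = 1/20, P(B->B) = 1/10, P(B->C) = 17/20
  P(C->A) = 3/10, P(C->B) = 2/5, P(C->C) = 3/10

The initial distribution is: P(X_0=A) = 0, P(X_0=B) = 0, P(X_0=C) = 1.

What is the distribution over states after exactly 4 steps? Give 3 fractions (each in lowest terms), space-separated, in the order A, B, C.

Answer: 1387/5000 763/2500 2087/5000

Derivation:
Propagating the distribution step by step (d_{t+1} = d_t * P):
d_0 = (A=0, B=0, C=1)
  d_1[A] = 0*1/2 + 0*1/20 + 1*3/10 = 3/10
  d_1[B] = 0*2/5 + 0*1/10 + 1*2/5 = 2/5
  d_1[C] = 0*1/10 + 0*17/20 + 1*3/10 = 3/10
d_1 = (A=3/10, B=2/5, C=3/10)
  d_2[A] = 3/10*1/2 + 2/5*1/20 + 3/10*3/10 = 13/50
  d_2[B] = 3/10*2/5 + 2/5*1/10 + 3/10*2/5 = 7/25
  d_2[C] = 3/10*1/10 + 2/5*17/20 + 3/10*3/10 = 23/50
d_2 = (A=13/50, B=7/25, C=23/50)
  d_3[A] = 13/50*1/2 + 7/25*1/20 + 23/50*3/10 = 141/500
  d_3[B] = 13/50*2/5 + 7/25*1/10 + 23/50*2/5 = 79/250
  d_3[C] = 13/50*1/10 + 7/25*17/20 + 23/50*3/10 = 201/500
d_3 = (A=141/500, B=79/250, C=201/500)
  d_4[A] = 141/500*1/2 + 79/250*1/20 + 201/500*3/10 = 1387/5000
  d_4[B] = 141/500*2/5 + 79/250*1/10 + 201/500*2/5 = 763/2500
  d_4[C] = 141/500*1/10 + 79/250*17/20 + 201/500*3/10 = 2087/5000
d_4 = (A=1387/5000, B=763/2500, C=2087/5000)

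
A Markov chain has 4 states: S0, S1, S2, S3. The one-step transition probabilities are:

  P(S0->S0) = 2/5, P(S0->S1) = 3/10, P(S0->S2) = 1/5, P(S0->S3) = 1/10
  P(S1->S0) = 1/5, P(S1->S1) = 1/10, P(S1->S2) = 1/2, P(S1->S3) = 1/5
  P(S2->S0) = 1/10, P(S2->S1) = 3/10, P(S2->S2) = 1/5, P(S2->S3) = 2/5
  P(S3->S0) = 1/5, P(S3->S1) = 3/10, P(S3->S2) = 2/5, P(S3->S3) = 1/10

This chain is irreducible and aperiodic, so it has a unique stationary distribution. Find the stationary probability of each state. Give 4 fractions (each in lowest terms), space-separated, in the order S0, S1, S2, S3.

The stationary distribution satisfies pi = pi * P, i.e.:
  pi_S0 = 2/5*pi_S0 + 1/5*pi_S1 + 1/10*pi_S2 + 1/5*pi_S3
  pi_S1 = 3/10*pi_S0 + 1/10*pi_S1 + 3/10*pi_S2 + 3/10*pi_S3
  pi_S2 = 1/5*pi_S0 + 1/2*pi_S1 + 1/5*pi_S2 + 2/5*pi_S3
  pi_S3 = 1/10*pi_S0 + 1/5*pi_S1 + 2/5*pi_S2 + 1/10*pi_S3
with normalization: pi_S0 + pi_S1 + pi_S2 + pi_S3 = 1.

Using the first 3 balance equations plus normalization, the linear system A*pi = b is:
  [-3/5, 1/5, 1/10, 1/5] . pi = 0
  [3/10, -9/10, 3/10, 3/10] . pi = 0
  [1/5, 1/2, -4/5, 2/5] . pi = 0
  [1, 1, 1, 1] . pi = 1

Solving yields:
  pi_S0 = 79/376
  pi_S1 = 1/4
  pi_S2 = 15/47
  pi_S3 = 83/376

Verification (pi * P):
  79/376*2/5 + 1/4*1/5 + 15/47*1/10 + 83/376*1/5 = 79/376 = pi_S0  (ok)
  79/376*3/10 + 1/4*1/10 + 15/47*3/10 + 83/376*3/10 = 1/4 = pi_S1  (ok)
  79/376*1/5 + 1/4*1/2 + 15/47*1/5 + 83/376*2/5 = 15/47 = pi_S2  (ok)
  79/376*1/10 + 1/4*1/5 + 15/47*2/5 + 83/376*1/10 = 83/376 = pi_S3  (ok)

Answer: 79/376 1/4 15/47 83/376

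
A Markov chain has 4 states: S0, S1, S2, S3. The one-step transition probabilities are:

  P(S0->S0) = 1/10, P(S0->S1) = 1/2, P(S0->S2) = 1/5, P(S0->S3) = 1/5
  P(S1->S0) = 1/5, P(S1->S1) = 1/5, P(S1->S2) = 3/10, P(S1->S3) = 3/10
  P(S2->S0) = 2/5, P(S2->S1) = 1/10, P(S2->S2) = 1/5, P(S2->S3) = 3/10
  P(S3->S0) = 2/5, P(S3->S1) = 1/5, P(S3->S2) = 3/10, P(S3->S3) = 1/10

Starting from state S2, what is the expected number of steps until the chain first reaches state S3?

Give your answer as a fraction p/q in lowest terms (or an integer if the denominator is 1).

Let h_i = expected steps to first reach S3 from state i.
Boundary: h_S3 = 0.
First-step equations for the other states:
  h_S0 = 1 + 1/10*h_S0 + 1/2*h_S1 + 1/5*h_S2 + 1/5*h_S3
  h_S1 = 1 + 1/5*h_S0 + 1/5*h_S1 + 3/10*h_S2 + 3/10*h_S3
  h_S2 = 1 + 2/5*h_S0 + 1/10*h_S1 + 1/5*h_S2 + 3/10*h_S3

Substituting h_S3 = 0 and rearranging gives the linear system (I - Q) h = 1:
  [9/10, -1/2, -1/5] . (h_S0, h_S1, h_S2) = 1
  [-1/5, 4/5, -3/10] . (h_S0, h_S1, h_S2) = 1
  [-2/5, -1/10, 4/5] . (h_S0, h_S1, h_S2) = 1

Solving yields:
  h_S0 = 1340/341
  h_S1 = 1230/341
  h_S2 = 1250/341

Starting state is S2, so the expected hitting time is h_S2 = 1250/341.

Answer: 1250/341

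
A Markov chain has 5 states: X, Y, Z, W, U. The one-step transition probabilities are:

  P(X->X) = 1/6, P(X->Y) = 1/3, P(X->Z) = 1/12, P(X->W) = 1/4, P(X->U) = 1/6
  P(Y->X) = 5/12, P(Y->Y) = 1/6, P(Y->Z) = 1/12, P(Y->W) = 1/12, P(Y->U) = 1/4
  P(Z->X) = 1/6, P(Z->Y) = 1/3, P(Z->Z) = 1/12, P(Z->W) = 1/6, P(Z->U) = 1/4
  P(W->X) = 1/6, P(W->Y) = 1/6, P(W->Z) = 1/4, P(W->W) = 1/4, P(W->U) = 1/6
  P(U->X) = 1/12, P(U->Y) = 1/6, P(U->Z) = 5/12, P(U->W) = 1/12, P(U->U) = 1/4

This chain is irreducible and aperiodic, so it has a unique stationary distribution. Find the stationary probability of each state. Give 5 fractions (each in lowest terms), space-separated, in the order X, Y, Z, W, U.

The stationary distribution satisfies pi = pi * P, i.e.:
  pi_X = 1/6*pi_X + 5/12*pi_Y + 1/6*pi_Z + 1/6*pi_W + 1/12*pi_U
  pi_Y = 1/3*pi_X + 1/6*pi_Y + 1/3*pi_Z + 1/6*pi_W + 1/6*pi_U
  pi_Z = 1/12*pi_X + 1/12*pi_Y + 1/12*pi_Z + 1/4*pi_W + 5/12*pi_U
  pi_W = 1/4*pi_X + 1/12*pi_Y + 1/6*pi_Z + 1/4*pi_W + 1/12*pi_U
  pi_U = 1/6*pi_X + 1/4*pi_Y + 1/4*pi_Z + 1/6*pi_W + 1/4*pi_U
with normalization: pi_X + pi_Y + pi_Z + pi_W + pi_U = 1.

Using the first 4 balance equations plus normalization, the linear system A*pi = b is:
  [-5/6, 5/12, 1/6, 1/6, 1/12] . pi = 0
  [1/3, -5/6, 1/3, 1/6, 1/6] . pi = 0
  [1/12, 1/12, -11/12, 1/4, 5/12] . pi = 0
  [1/4, 1/12, 1/6, -3/4, 1/12] . pi = 0
  [1, 1, 1, 1, 1] . pi = 1

Solving yields:
  pi_X = 1113/5396
  pi_Y = 2499/10792
  pi_Z = 13/71
  pi_W = 861/5396
  pi_U = 2369/10792

Verification (pi * P):
  1113/5396*1/6 + 2499/10792*5/12 + 13/71*1/6 + 861/5396*1/6 + 2369/10792*1/12 = 1113/5396 = pi_X  (ok)
  1113/5396*1/3 + 2499/10792*1/6 + 13/71*1/3 + 861/5396*1/6 + 2369/10792*1/6 = 2499/10792 = pi_Y  (ok)
  1113/5396*1/12 + 2499/10792*1/12 + 13/71*1/12 + 861/5396*1/4 + 2369/10792*5/12 = 13/71 = pi_Z  (ok)
  1113/5396*1/4 + 2499/10792*1/12 + 13/71*1/6 + 861/5396*1/4 + 2369/10792*1/12 = 861/5396 = pi_W  (ok)
  1113/5396*1/6 + 2499/10792*1/4 + 13/71*1/4 + 861/5396*1/6 + 2369/10792*1/4 = 2369/10792 = pi_U  (ok)

Answer: 1113/5396 2499/10792 13/71 861/5396 2369/10792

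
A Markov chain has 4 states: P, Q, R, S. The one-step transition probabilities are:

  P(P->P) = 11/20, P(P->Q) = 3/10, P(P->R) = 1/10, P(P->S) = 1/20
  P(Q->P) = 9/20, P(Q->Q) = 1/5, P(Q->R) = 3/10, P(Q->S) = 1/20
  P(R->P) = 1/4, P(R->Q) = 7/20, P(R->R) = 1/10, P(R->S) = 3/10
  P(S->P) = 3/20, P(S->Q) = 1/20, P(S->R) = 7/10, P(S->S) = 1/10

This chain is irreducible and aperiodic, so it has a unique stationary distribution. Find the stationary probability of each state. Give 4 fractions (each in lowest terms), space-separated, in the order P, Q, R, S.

Answer: 733/1766 455/1766 192/883 97/883

Derivation:
The stationary distribution satisfies pi = pi * P, i.e.:
  pi_P = 11/20*pi_P + 9/20*pi_Q + 1/4*pi_R + 3/20*pi_S
  pi_Q = 3/10*pi_P + 1/5*pi_Q + 7/20*pi_R + 1/20*pi_S
  pi_R = 1/10*pi_P + 3/10*pi_Q + 1/10*pi_R + 7/10*pi_S
  pi_S = 1/20*pi_P + 1/20*pi_Q + 3/10*pi_R + 1/10*pi_S
with normalization: pi_P + pi_Q + pi_R + pi_S = 1.

Using the first 3 balance equations plus normalization, the linear system A*pi = b is:
  [-9/20, 9/20, 1/4, 3/20] . pi = 0
  [3/10, -4/5, 7/20, 1/20] . pi = 0
  [1/10, 3/10, -9/10, 7/10] . pi = 0
  [1, 1, 1, 1] . pi = 1

Solving yields:
  pi_P = 733/1766
  pi_Q = 455/1766
  pi_R = 192/883
  pi_S = 97/883

Verification (pi * P):
  733/1766*11/20 + 455/1766*9/20 + 192/883*1/4 + 97/883*3/20 = 733/1766 = pi_P  (ok)
  733/1766*3/10 + 455/1766*1/5 + 192/883*7/20 + 97/883*1/20 = 455/1766 = pi_Q  (ok)
  733/1766*1/10 + 455/1766*3/10 + 192/883*1/10 + 97/883*7/10 = 192/883 = pi_R  (ok)
  733/1766*1/20 + 455/1766*1/20 + 192/883*3/10 + 97/883*1/10 = 97/883 = pi_S  (ok)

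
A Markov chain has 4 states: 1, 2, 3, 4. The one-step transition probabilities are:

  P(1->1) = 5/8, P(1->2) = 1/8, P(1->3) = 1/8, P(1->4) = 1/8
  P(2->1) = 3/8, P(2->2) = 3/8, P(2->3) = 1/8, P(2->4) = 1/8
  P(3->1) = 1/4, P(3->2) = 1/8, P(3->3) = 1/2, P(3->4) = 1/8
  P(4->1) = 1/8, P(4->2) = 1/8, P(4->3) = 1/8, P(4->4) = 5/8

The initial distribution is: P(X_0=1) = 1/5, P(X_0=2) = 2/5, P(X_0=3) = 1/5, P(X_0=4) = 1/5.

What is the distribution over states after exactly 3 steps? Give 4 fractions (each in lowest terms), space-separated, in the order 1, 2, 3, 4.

Propagating the distribution step by step (d_{t+1} = d_t * P):
d_0 = (1=1/5, 2=2/5, 3=1/5, 4=1/5)
  d_1[1] = 1/5*5/8 + 2/5*3/8 + 1/5*1/4 + 1/5*1/8 = 7/20
  d_1[2] = 1/5*1/8 + 2/5*3/8 + 1/5*1/8 + 1/5*1/8 = 9/40
  d_1[3] = 1/5*1/8 + 2/5*1/8 + 1/5*1/2 + 1/5*1/8 = 1/5
  d_1[4] = 1/5*1/8 + 2/5*1/8 + 1/5*1/8 + 1/5*5/8 = 9/40
d_1 = (1=7/20, 2=9/40, 3=1/5, 4=9/40)
  d_2[1] = 7/20*5/8 + 9/40*3/8 + 1/5*1/4 + 9/40*1/8 = 61/160
  d_2[2] = 7/20*1/8 + 9/40*3/8 + 1/5*1/8 + 9/40*1/8 = 29/160
  d_2[3] = 7/20*1/8 + 9/40*1/8 + 1/5*1/2 + 9/40*1/8 = 1/5
  d_2[4] = 7/20*1/8 + 9/40*1/8 + 1/5*1/8 + 9/40*5/8 = 19/80
d_2 = (1=61/160, 2=29/160, 3=1/5, 4=19/80)
  d_3[1] = 61/160*5/8 + 29/160*3/8 + 1/5*1/4 + 19/80*1/8 = 247/640
  d_3[2] = 61/160*1/8 + 29/160*3/8 + 1/5*1/8 + 19/80*1/8 = 109/640
  d_3[3] = 61/160*1/8 + 29/160*1/8 + 1/5*1/2 + 19/80*1/8 = 1/5
  d_3[4] = 61/160*1/8 + 29/160*1/8 + 1/5*1/8 + 19/80*5/8 = 39/160
d_3 = (1=247/640, 2=109/640, 3=1/5, 4=39/160)

Answer: 247/640 109/640 1/5 39/160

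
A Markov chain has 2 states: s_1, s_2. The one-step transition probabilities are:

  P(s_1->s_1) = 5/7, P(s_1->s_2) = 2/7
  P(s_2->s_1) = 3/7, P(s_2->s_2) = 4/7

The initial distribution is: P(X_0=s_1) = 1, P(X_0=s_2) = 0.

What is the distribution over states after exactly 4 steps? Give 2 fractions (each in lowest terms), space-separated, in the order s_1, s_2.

Propagating the distribution step by step (d_{t+1} = d_t * P):
d_0 = (s_1=1, s_2=0)
  d_1[s_1] = 1*5/7 + 0*3/7 = 5/7
  d_1[s_2] = 1*2/7 + 0*4/7 = 2/7
d_1 = (s_1=5/7, s_2=2/7)
  d_2[s_1] = 5/7*5/7 + 2/7*3/7 = 31/49
  d_2[s_2] = 5/7*2/7 + 2/7*4/7 = 18/49
d_2 = (s_1=31/49, s_2=18/49)
  d_3[s_1] = 31/49*5/7 + 18/49*3/7 = 209/343
  d_3[s_2] = 31/49*2/7 + 18/49*4/7 = 134/343
d_3 = (s_1=209/343, s_2=134/343)
  d_4[s_1] = 209/343*5/7 + 134/343*3/7 = 1447/2401
  d_4[s_2] = 209/343*2/7 + 134/343*4/7 = 954/2401
d_4 = (s_1=1447/2401, s_2=954/2401)

Answer: 1447/2401 954/2401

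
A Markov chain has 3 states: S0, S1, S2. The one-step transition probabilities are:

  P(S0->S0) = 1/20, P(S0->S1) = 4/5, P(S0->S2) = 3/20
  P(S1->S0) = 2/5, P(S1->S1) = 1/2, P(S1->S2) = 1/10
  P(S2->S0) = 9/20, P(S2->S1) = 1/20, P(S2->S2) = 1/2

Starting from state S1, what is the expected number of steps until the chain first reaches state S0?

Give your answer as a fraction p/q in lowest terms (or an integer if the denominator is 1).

Let h_i = expected steps to first reach S0 from state i.
Boundary: h_S0 = 0.
First-step equations for the other states:
  h_S1 = 1 + 2/5*h_S0 + 1/2*h_S1 + 1/10*h_S2
  h_S2 = 1 + 9/20*h_S0 + 1/20*h_S1 + 1/2*h_S2

Substituting h_S0 = 0 and rearranging gives the linear system (I - Q) h = 1:
  [1/2, -1/10] . (h_S1, h_S2) = 1
  [-1/20, 1/2] . (h_S1, h_S2) = 1

Solving yields:
  h_S1 = 120/49
  h_S2 = 110/49

Starting state is S1, so the expected hitting time is h_S1 = 120/49.

Answer: 120/49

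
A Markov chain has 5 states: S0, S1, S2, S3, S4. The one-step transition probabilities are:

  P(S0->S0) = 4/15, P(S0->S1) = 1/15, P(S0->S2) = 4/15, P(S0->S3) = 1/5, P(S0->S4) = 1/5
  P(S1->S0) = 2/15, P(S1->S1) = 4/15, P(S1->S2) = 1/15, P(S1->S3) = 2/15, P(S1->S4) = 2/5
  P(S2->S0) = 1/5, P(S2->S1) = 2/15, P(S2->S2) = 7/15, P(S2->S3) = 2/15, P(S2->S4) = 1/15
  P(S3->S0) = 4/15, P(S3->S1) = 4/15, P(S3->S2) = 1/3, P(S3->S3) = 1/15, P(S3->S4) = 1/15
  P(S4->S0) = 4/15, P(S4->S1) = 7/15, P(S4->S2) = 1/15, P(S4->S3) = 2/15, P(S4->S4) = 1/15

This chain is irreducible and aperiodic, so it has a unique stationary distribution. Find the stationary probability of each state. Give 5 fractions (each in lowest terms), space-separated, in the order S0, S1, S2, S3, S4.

The stationary distribution satisfies pi = pi * P, i.e.:
  pi_S0 = 4/15*pi_S0 + 2/15*pi_S1 + 1/5*pi_S2 + 4/15*pi_S3 + 4/15*pi_S4
  pi_S1 = 1/15*pi_S0 + 4/15*pi_S1 + 2/15*pi_S2 + 4/15*pi_S3 + 7/15*pi_S4
  pi_S2 = 4/15*pi_S0 + 1/15*pi_S1 + 7/15*pi_S2 + 1/3*pi_S3 + 1/15*pi_S4
  pi_S3 = 1/5*pi_S0 + 2/15*pi_S1 + 2/15*pi_S2 + 1/15*pi_S3 + 2/15*pi_S4
  pi_S4 = 1/5*pi_S0 + 2/5*pi_S1 + 1/15*pi_S2 + 1/15*pi_S3 + 1/15*pi_S4
with normalization: pi_S0 + pi_S1 + pi_S2 + pi_S3 + pi_S4 = 1.

Using the first 4 balance equations plus normalization, the linear system A*pi = b is:
  [-11/15, 2/15, 1/5, 4/15, 4/15] . pi = 0
  [1/15, -11/15, 2/15, 4/15, 7/15] . pi = 0
  [4/15, 1/15, -8/15, 1/3, 1/15] . pi = 0
  [1/5, 2/15, 2/15, -14/15, 2/15] . pi = 0
  [1, 1, 1, 1, 1] . pi = 1

Solving yields:
  pi_S0 = 4134/18757
  pi_S1 = 8399/37514
  pi_S2 = 4619/18757
  pi_S3 = 2603/18757
  pi_S4 = 6403/37514

Verification (pi * P):
  4134/18757*4/15 + 8399/37514*2/15 + 4619/18757*1/5 + 2603/18757*4/15 + 6403/37514*4/15 = 4134/18757 = pi_S0  (ok)
  4134/18757*1/15 + 8399/37514*4/15 + 4619/18757*2/15 + 2603/18757*4/15 + 6403/37514*7/15 = 8399/37514 = pi_S1  (ok)
  4134/18757*4/15 + 8399/37514*1/15 + 4619/18757*7/15 + 2603/18757*1/3 + 6403/37514*1/15 = 4619/18757 = pi_S2  (ok)
  4134/18757*1/5 + 8399/37514*2/15 + 4619/18757*2/15 + 2603/18757*1/15 + 6403/37514*2/15 = 2603/18757 = pi_S3  (ok)
  4134/18757*1/5 + 8399/37514*2/5 + 4619/18757*1/15 + 2603/18757*1/15 + 6403/37514*1/15 = 6403/37514 = pi_S4  (ok)

Answer: 4134/18757 8399/37514 4619/18757 2603/18757 6403/37514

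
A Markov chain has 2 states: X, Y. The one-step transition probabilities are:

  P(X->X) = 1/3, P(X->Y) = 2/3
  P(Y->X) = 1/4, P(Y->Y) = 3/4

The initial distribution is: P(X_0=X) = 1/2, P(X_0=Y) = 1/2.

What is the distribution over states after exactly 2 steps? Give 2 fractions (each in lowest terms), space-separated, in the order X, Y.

Answer: 79/288 209/288

Derivation:
Propagating the distribution step by step (d_{t+1} = d_t * P):
d_0 = (X=1/2, Y=1/2)
  d_1[X] = 1/2*1/3 + 1/2*1/4 = 7/24
  d_1[Y] = 1/2*2/3 + 1/2*3/4 = 17/24
d_1 = (X=7/24, Y=17/24)
  d_2[X] = 7/24*1/3 + 17/24*1/4 = 79/288
  d_2[Y] = 7/24*2/3 + 17/24*3/4 = 209/288
d_2 = (X=79/288, Y=209/288)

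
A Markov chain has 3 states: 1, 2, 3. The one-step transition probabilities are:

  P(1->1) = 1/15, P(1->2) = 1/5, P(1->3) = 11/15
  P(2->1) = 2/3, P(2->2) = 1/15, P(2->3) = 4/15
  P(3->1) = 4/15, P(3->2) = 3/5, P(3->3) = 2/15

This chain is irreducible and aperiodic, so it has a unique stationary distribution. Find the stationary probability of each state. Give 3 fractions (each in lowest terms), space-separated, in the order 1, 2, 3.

Answer: 73/225 23/75 83/225

Derivation:
The stationary distribution satisfies pi = pi * P, i.e.:
  pi_1 = 1/15*pi_1 + 2/3*pi_2 + 4/15*pi_3
  pi_2 = 1/5*pi_1 + 1/15*pi_2 + 3/5*pi_3
  pi_3 = 11/15*pi_1 + 4/15*pi_2 + 2/15*pi_3
with normalization: pi_1 + pi_2 + pi_3 = 1.

Using the first 2 balance equations plus normalization, the linear system A*pi = b is:
  [-14/15, 2/3, 4/15] . pi = 0
  [1/5, -14/15, 3/5] . pi = 0
  [1, 1, 1] . pi = 1

Solving yields:
  pi_1 = 73/225
  pi_2 = 23/75
  pi_3 = 83/225

Verification (pi * P):
  73/225*1/15 + 23/75*2/3 + 83/225*4/15 = 73/225 = pi_1  (ok)
  73/225*1/5 + 23/75*1/15 + 83/225*3/5 = 23/75 = pi_2  (ok)
  73/225*11/15 + 23/75*4/15 + 83/225*2/15 = 83/225 = pi_3  (ok)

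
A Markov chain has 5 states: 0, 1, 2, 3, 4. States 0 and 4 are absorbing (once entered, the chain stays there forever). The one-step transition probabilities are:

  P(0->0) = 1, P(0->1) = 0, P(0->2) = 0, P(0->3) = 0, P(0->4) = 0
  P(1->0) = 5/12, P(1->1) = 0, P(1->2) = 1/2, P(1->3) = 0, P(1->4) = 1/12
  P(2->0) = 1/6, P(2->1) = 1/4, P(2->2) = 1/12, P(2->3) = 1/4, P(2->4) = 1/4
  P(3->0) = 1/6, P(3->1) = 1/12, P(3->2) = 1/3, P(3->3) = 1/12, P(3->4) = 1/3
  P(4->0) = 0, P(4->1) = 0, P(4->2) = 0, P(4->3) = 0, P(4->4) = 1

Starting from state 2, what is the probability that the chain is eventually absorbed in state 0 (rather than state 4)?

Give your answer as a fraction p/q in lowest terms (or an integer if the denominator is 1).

Answer: 43/91

Derivation:
Let a_i = P(absorbed in 0 | start in state i).
Boundary conditions: a_0 = 1, a_4 = 0.
For each transient state i, a_i = sum_j P(i->j) * a_j:
  a_1 = 5/12*a_0 + 0*a_1 + 1/2*a_2 + 0*a_3 + 1/12*a_4
  a_2 = 1/6*a_0 + 1/4*a_1 + 1/12*a_2 + 1/4*a_3 + 1/4*a_4
  a_3 = 1/6*a_0 + 1/12*a_1 + 1/3*a_2 + 1/12*a_3 + 1/3*a_4

Substituting a_0 = 1 and a_4 = 0, rearrange to (I - Q) a = r where r[i] = P(i -> 0):
  [1, -1/2, 0] . (a_1, a_2, a_3) = 5/12
  [-1/4, 11/12, -1/4] . (a_1, a_2, a_3) = 1/6
  [-1/12, -1/3, 11/12] . (a_1, a_2, a_3) = 1/6

Solving yields:
  a_1 = 713/1092
  a_2 = 43/91
  a_3 = 451/1092

Starting state is 2, so the absorption probability is a_2 = 43/91.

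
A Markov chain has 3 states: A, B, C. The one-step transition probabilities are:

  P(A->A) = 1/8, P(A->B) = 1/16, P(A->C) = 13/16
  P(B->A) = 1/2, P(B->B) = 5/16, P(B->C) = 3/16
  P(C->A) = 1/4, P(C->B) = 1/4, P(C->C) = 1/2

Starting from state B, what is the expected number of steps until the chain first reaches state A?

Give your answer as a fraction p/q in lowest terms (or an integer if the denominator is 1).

Let h_i = expected steps to first reach A from state i.
Boundary: h_A = 0.
First-step equations for the other states:
  h_B = 1 + 1/2*h_A + 5/16*h_B + 3/16*h_C
  h_C = 1 + 1/4*h_A + 1/4*h_B + 1/2*h_C

Substituting h_A = 0 and rearranging gives the linear system (I - Q) h = 1:
  [11/16, -3/16] . (h_B, h_C) = 1
  [-1/4, 1/2] . (h_B, h_C) = 1

Solving yields:
  h_B = 44/19
  h_C = 60/19

Starting state is B, so the expected hitting time is h_B = 44/19.

Answer: 44/19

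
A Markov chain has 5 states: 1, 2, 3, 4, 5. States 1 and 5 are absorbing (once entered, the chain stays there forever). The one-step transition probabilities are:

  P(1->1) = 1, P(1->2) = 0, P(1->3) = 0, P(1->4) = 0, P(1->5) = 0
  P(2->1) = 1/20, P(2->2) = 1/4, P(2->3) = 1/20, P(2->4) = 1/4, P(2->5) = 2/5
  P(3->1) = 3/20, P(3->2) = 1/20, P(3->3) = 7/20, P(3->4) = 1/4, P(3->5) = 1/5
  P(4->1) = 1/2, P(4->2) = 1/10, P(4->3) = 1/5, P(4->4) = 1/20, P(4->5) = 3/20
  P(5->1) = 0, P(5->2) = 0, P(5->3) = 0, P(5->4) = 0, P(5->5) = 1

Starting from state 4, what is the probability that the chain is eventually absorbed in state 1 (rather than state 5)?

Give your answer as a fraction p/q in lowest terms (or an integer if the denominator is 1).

Let a_i = P(absorbed in 1 | start in state i).
Boundary conditions: a_1 = 1, a_5 = 0.
For each transient state i, a_i = sum_j P(i->j) * a_j:
  a_2 = 1/20*a_1 + 1/4*a_2 + 1/20*a_3 + 1/4*a_4 + 2/5*a_5
  a_3 = 3/20*a_1 + 1/20*a_2 + 7/20*a_3 + 1/4*a_4 + 1/5*a_5
  a_4 = 1/2*a_1 + 1/10*a_2 + 1/5*a_3 + 1/20*a_4 + 3/20*a_5

Substituting a_1 = 1 and a_5 = 0, rearrange to (I - Q) a = r where r[i] = P(i -> 1):
  [3/4, -1/20, -1/4] . (a_2, a_3, a_4) = 1/20
  [-1/20, 13/20, -1/4] . (a_2, a_3, a_4) = 3/20
  [-1/10, -1/5, 19/20] . (a_2, a_3, a_4) = 1/2

Solving yields:
  a_2 = 522/1613
  a_3 = 827/1613
  a_4 = 1078/1613

Starting state is 4, so the absorption probability is a_4 = 1078/1613.

Answer: 1078/1613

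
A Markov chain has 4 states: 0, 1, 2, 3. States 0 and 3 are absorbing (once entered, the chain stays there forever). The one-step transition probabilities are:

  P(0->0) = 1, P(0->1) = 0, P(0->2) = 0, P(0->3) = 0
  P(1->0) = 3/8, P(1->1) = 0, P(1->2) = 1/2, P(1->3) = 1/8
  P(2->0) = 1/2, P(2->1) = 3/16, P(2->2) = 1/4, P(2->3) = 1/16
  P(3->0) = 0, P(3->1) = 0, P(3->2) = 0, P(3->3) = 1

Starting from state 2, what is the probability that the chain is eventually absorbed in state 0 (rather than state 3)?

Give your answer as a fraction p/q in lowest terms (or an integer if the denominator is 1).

Let a_i = P(absorbed in 0 | start in state i).
Boundary conditions: a_0 = 1, a_3 = 0.
For each transient state i, a_i = sum_j P(i->j) * a_j:
  a_1 = 3/8*a_0 + 0*a_1 + 1/2*a_2 + 1/8*a_3
  a_2 = 1/2*a_0 + 3/16*a_1 + 1/4*a_2 + 1/16*a_3

Substituting a_0 = 1 and a_3 = 0, rearrange to (I - Q) a = r where r[i] = P(i -> 0):
  [1, -1/2] . (a_1, a_2) = 3/8
  [-3/16, 3/4] . (a_1, a_2) = 1/2

Solving yields:
  a_1 = 17/21
  a_2 = 73/84

Starting state is 2, so the absorption probability is a_2 = 73/84.

Answer: 73/84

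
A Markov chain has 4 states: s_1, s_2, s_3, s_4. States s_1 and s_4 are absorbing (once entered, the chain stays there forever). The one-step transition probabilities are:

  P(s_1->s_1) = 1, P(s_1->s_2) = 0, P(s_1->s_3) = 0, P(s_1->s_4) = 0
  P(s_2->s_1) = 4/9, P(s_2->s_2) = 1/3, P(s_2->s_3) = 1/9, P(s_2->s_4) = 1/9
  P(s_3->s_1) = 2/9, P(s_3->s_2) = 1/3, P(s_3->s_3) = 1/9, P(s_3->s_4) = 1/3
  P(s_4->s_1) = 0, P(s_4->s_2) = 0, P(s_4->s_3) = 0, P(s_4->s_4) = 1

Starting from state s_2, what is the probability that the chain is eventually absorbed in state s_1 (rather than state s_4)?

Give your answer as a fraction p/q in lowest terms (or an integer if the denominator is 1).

Let a_i = P(absorbed in s_1 | start in state i).
Boundary conditions: a_s_1 = 1, a_s_4 = 0.
For each transient state i, a_i = sum_j P(i->j) * a_j:
  a_s_2 = 4/9*a_s_1 + 1/3*a_s_2 + 1/9*a_s_3 + 1/9*a_s_4
  a_s_3 = 2/9*a_s_1 + 1/3*a_s_2 + 1/9*a_s_3 + 1/3*a_s_4

Substituting a_s_1 = 1 and a_s_4 = 0, rearrange to (I - Q) a = r where r[i] = P(i -> s_1):
  [2/3, -1/9] . (a_s_2, a_s_3) = 4/9
  [-1/3, 8/9] . (a_s_2, a_s_3) = 2/9

Solving yields:
  a_s_2 = 34/45
  a_s_3 = 8/15

Starting state is s_2, so the absorption probability is a_s_2 = 34/45.

Answer: 34/45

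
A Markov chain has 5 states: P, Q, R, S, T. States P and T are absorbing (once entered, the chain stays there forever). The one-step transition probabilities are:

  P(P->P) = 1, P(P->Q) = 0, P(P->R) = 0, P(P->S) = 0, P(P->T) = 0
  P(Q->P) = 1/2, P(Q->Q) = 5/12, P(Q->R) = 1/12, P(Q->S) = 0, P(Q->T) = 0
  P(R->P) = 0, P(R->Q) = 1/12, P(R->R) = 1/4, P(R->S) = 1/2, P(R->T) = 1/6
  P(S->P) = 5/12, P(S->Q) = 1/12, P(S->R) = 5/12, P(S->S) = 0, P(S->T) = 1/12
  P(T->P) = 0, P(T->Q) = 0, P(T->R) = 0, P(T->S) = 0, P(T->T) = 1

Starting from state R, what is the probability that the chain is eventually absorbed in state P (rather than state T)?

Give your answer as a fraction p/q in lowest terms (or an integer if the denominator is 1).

Answer: 53/88

Derivation:
Let a_i = P(absorbed in P | start in state i).
Boundary conditions: a_P = 1, a_T = 0.
For each transient state i, a_i = sum_j P(i->j) * a_j:
  a_Q = 1/2*a_P + 5/12*a_Q + 1/12*a_R + 0*a_S + 0*a_T
  a_R = 0*a_P + 1/12*a_Q + 1/4*a_R + 1/2*a_S + 1/6*a_T
  a_S = 5/12*a_P + 1/12*a_Q + 5/12*a_R + 0*a_S + 1/12*a_T

Substituting a_P = 1 and a_T = 0, rearrange to (I - Q) a = r where r[i] = P(i -> P):
  [7/12, -1/12, 0] . (a_Q, a_R, a_S) = 1/2
  [-1/12, 3/4, -1/2] . (a_Q, a_R, a_S) = 0
  [-1/12, -5/12, 1] . (a_Q, a_R, a_S) = 5/12

Solving yields:
  a_Q = 83/88
  a_R = 53/88
  a_S = 197/264

Starting state is R, so the absorption probability is a_R = 53/88.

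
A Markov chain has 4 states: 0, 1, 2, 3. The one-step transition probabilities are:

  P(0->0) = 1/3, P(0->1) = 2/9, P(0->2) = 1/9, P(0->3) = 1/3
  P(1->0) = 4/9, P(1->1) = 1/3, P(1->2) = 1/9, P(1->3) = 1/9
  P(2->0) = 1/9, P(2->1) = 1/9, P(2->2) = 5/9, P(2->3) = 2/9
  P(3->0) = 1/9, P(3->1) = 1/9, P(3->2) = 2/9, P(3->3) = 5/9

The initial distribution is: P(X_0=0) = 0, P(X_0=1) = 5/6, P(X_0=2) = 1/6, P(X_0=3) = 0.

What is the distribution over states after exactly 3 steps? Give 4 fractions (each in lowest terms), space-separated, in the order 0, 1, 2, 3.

Answer: 365/1458 422/2187 512/2187 1411/4374

Derivation:
Propagating the distribution step by step (d_{t+1} = d_t * P):
d_0 = (0=0, 1=5/6, 2=1/6, 3=0)
  d_1[0] = 0*1/3 + 5/6*4/9 + 1/6*1/9 + 0*1/9 = 7/18
  d_1[1] = 0*2/9 + 5/6*1/3 + 1/6*1/9 + 0*1/9 = 8/27
  d_1[2] = 0*1/9 + 5/6*1/9 + 1/6*5/9 + 0*2/9 = 5/27
  d_1[3] = 0*1/3 + 5/6*1/9 + 1/6*2/9 + 0*5/9 = 7/54
d_1 = (0=7/18, 1=8/27, 2=5/27, 3=7/54)
  d_2[0] = 7/18*1/3 + 8/27*4/9 + 5/27*1/9 + 7/54*1/9 = 8/27
  d_2[1] = 7/18*2/9 + 8/27*1/3 + 5/27*1/9 + 7/54*1/9 = 107/486
  d_2[2] = 7/18*1/9 + 8/27*1/9 + 5/27*5/9 + 7/54*2/9 = 101/486
  d_2[3] = 7/18*1/3 + 8/27*1/9 + 5/27*2/9 + 7/54*5/9 = 67/243
d_2 = (0=8/27, 1=107/486, 2=101/486, 3=67/243)
  d_3[0] = 8/27*1/3 + 107/486*4/9 + 101/486*1/9 + 67/243*1/9 = 365/1458
  d_3[1] = 8/27*2/9 + 107/486*1/3 + 101/486*1/9 + 67/243*1/9 = 422/2187
  d_3[2] = 8/27*1/9 + 107/486*1/9 + 101/486*5/9 + 67/243*2/9 = 512/2187
  d_3[3] = 8/27*1/3 + 107/486*1/9 + 101/486*2/9 + 67/243*5/9 = 1411/4374
d_3 = (0=365/1458, 1=422/2187, 2=512/2187, 3=1411/4374)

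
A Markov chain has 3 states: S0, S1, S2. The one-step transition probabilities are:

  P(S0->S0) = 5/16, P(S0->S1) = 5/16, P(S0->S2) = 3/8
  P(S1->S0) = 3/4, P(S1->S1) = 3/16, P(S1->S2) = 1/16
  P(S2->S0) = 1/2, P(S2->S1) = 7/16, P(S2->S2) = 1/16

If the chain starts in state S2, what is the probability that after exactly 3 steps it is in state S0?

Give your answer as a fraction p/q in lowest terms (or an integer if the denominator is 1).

Answer: 481/1024

Derivation:
Computing P^3 by repeated multiplication:
P^1 =
  S0: [5/16, 5/16, 3/8]
  S1: [3/4, 3/16, 1/16]
  S2: [1/2, 7/16, 1/16]
P^2 =
  S0: [133/256, 41/128, 41/256]
  S1: [13/32, 19/64, 19/64]
  S2: [33/64, 17/64, 7/32]
P^3 =
  S0: [1977/4096, 599/2048, 921/4096]
  S1: [255/512, 5/16, 97/512]
  S2: [481/1024, 157/512, 229/1024]

(P^3)[S2 -> S0] = 481/1024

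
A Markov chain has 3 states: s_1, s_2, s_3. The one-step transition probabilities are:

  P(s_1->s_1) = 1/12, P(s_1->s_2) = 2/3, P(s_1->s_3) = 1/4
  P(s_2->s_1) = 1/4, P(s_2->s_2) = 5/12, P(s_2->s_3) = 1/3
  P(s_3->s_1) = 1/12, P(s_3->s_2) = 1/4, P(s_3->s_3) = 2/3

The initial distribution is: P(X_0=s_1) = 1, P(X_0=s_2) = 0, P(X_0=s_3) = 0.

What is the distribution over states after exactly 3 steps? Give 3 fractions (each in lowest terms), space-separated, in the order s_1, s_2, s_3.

Answer: 43/288 343/864 49/108

Derivation:
Propagating the distribution step by step (d_{t+1} = d_t * P):
d_0 = (s_1=1, s_2=0, s_3=0)
  d_1[s_1] = 1*1/12 + 0*1/4 + 0*1/12 = 1/12
  d_1[s_2] = 1*2/3 + 0*5/12 + 0*1/4 = 2/3
  d_1[s_3] = 1*1/4 + 0*1/3 + 0*2/3 = 1/4
d_1 = (s_1=1/12, s_2=2/3, s_3=1/4)
  d_2[s_1] = 1/12*1/12 + 2/3*1/4 + 1/4*1/12 = 7/36
  d_2[s_2] = 1/12*2/3 + 2/3*5/12 + 1/4*1/4 = 19/48
  d_2[s_3] = 1/12*1/4 + 2/3*1/3 + 1/4*2/3 = 59/144
d_2 = (s_1=7/36, s_2=19/48, s_3=59/144)
  d_3[s_1] = 7/36*1/12 + 19/48*1/4 + 59/144*1/12 = 43/288
  d_3[s_2] = 7/36*2/3 + 19/48*5/12 + 59/144*1/4 = 343/864
  d_3[s_3] = 7/36*1/4 + 19/48*1/3 + 59/144*2/3 = 49/108
d_3 = (s_1=43/288, s_2=343/864, s_3=49/108)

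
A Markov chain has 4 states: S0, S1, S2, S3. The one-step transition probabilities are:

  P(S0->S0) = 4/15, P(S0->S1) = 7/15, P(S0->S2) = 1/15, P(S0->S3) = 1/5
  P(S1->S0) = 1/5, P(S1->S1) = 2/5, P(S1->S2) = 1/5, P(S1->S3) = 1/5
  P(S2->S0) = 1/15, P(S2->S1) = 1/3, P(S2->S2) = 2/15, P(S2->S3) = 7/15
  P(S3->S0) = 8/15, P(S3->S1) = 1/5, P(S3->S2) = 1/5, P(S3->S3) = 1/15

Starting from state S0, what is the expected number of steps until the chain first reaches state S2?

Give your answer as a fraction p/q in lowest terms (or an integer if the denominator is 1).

Let h_i = expected steps to first reach S2 from state i.
Boundary: h_S2 = 0.
First-step equations for the other states:
  h_S0 = 1 + 4/15*h_S0 + 7/15*h_S1 + 1/15*h_S2 + 1/5*h_S3
  h_S1 = 1 + 1/5*h_S0 + 2/5*h_S1 + 1/5*h_S2 + 1/5*h_S3
  h_S3 = 1 + 8/15*h_S0 + 1/5*h_S1 + 1/5*h_S2 + 1/15*h_S3

Substituting h_S2 = 0 and rearranging gives the linear system (I - Q) h = 1:
  [11/15, -7/15, -1/5] . (h_S0, h_S1, h_S3) = 1
  [-1/5, 3/5, -1/5] . (h_S0, h_S1, h_S3) = 1
  [-8/15, -1/5, 14/15] . (h_S0, h_S1, h_S3) = 1

Solving yields:
  h_S0 = 680/97
  h_S1 = 595/97
  h_S3 = 620/97

Starting state is S0, so the expected hitting time is h_S0 = 680/97.

Answer: 680/97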